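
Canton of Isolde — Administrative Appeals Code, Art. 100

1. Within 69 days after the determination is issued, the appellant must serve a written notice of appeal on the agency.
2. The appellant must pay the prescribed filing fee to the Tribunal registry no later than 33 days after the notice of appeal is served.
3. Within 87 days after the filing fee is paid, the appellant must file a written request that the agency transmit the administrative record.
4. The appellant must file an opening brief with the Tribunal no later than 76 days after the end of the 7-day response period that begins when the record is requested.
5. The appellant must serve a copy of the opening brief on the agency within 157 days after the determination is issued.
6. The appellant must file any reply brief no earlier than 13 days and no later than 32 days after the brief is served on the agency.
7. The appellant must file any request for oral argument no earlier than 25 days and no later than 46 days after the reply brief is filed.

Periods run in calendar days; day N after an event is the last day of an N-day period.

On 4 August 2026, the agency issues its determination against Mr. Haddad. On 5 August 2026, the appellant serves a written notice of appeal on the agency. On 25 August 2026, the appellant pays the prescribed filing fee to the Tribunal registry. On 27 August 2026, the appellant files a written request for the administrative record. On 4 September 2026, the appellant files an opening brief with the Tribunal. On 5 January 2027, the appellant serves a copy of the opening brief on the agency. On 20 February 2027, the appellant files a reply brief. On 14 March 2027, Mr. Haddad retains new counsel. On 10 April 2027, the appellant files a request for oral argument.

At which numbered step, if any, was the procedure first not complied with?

Step 1 — counting 69 days from 4 August 2026 (when the determination is issued) gives a deadline of 12 October 2026; 5 August 2026 is within that limit.
Step 2 — counting 33 days from 5 August 2026 (when the notice of appeal is served) gives a deadline of 7 September 2026; completed 25 August 2026, before the deadline.
Step 3 — counting 87 days from 25 August 2026 (when the filing fee is paid) gives a deadline of 20 November 2026; completed 27 August 2026, before the deadline.
Step 4 — counting 76 days from 3 September 2026 (end of the 7-day response period, which began when the record is requested on 27 August 2026) gives a deadline of 18 November 2026; completed 4 September 2026, before the deadline.
Step 5 — counting 157 days from 4 August 2026 (when the determination is issued) gives a deadline of 8 January 2027; done 5 January 2027 — timely.
Step 6 — 13 and 32 days from 5 January 2027 (when the brief is served on the agency) are 18 January 2027 and 6 February 2027 respectively; 20 February 2027 is 14 days past the end of the window.
Later steps need not be reached.

Step 6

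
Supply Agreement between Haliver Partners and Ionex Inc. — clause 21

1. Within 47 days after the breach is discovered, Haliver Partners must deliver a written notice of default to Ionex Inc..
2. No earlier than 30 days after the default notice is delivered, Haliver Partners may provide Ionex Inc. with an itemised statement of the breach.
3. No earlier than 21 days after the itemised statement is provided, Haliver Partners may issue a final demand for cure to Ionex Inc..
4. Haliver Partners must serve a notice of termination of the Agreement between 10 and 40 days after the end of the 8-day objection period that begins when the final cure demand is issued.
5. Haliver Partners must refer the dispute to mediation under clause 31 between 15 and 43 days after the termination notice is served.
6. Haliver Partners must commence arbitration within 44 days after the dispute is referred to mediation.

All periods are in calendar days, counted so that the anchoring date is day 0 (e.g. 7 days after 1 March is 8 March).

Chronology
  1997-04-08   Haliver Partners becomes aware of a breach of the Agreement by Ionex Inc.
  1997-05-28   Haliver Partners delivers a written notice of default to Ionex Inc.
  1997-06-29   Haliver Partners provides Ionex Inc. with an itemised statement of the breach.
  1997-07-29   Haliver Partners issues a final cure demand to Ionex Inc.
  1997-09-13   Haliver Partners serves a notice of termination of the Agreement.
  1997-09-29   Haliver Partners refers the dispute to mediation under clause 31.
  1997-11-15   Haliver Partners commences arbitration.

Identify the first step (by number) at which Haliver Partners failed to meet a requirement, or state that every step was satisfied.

Step 1: 47 days after 1997-04-08 (when the breach is discovered) is 1997-05-25; 1997-05-28 misses that deadline by 3 days.
Later steps need not be reached.

Step 1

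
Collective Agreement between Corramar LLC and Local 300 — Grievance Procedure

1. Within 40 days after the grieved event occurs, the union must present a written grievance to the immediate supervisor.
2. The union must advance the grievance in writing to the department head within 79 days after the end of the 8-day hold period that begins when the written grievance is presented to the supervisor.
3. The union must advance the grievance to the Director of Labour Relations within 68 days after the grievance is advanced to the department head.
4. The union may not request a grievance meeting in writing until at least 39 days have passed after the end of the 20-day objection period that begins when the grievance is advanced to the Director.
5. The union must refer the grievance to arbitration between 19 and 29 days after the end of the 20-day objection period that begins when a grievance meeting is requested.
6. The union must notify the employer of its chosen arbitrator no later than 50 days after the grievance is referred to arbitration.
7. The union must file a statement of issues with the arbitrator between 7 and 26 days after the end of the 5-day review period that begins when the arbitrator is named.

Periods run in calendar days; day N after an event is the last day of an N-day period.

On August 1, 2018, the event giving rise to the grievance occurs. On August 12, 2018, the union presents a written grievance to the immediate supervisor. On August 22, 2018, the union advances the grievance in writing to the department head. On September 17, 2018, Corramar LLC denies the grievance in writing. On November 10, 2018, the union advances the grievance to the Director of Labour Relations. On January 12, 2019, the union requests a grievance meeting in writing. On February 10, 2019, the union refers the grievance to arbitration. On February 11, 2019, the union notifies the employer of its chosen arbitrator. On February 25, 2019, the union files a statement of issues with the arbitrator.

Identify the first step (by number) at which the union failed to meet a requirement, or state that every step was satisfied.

Step 3

Step 1 — counting 40 days from August 1, 2018 (when the grieved event occurs) gives a deadline of September 10, 2018; done August 12, 2018 — timely.
Step 2 — counting 79 days from August 20, 2018 (end of the 8-day hold period, which began when the written grievance is presented to the supervisor on August 12, 2018) gives a deadline of November 7, 2018; done August 22, 2018 — timely.
Step 3 — counting 68 days from August 22, 2018 (when the grievance is advanced to the department head) gives a deadline of October 29, 2018; not done until November 10, 2018, 12 days after the deadline.
No need to go further; step 3 was not satisfied.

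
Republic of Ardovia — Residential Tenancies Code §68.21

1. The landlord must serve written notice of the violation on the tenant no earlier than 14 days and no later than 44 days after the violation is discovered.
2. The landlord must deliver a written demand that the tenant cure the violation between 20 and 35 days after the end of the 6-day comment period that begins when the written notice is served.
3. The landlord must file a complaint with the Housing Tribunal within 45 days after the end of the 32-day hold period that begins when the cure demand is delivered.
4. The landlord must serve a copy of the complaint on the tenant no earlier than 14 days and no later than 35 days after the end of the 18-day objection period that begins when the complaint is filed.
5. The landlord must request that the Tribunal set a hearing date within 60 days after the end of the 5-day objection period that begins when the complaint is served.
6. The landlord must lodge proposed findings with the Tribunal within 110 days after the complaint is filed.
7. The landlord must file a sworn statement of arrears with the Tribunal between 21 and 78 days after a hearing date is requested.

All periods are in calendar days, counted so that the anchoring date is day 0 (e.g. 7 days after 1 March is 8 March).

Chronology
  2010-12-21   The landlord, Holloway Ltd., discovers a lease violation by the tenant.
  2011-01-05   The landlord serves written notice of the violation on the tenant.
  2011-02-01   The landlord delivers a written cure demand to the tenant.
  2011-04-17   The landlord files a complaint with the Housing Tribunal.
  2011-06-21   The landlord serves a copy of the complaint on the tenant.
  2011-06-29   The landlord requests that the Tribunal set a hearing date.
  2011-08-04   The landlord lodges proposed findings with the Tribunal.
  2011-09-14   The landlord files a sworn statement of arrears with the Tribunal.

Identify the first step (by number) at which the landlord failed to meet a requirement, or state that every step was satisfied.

Step 1: the window is 14–44 days after 2010-12-21 (when the violation is discovered), so 2011-01-04 through 2011-02-03; 2011-01-05 falls inside that range.
Step 2: the window is 20–35 days after 2011-01-11 (end of the 6-day comment period, which began when the written notice is served on 2011-01-05), so 2011-01-31 through 2011-02-15; 2011-02-01 falls inside that range.
Step 3: 45 days after 2011-03-05 (end of the 32-day hold period, which began when the cure demand is delivered on 2011-02-01) is 2011-04-19; completed 2011-04-17, before the deadline.
Step 4: the window is 14–35 days after 2011-05-05 (end of the 18-day objection period, which began when the complaint is filed on 2011-04-17), so 2011-05-19 through 2011-06-09; 2011-06-21 is 12 days past the end of the window.
The procedure was therefore not followed at step 4.

Step 4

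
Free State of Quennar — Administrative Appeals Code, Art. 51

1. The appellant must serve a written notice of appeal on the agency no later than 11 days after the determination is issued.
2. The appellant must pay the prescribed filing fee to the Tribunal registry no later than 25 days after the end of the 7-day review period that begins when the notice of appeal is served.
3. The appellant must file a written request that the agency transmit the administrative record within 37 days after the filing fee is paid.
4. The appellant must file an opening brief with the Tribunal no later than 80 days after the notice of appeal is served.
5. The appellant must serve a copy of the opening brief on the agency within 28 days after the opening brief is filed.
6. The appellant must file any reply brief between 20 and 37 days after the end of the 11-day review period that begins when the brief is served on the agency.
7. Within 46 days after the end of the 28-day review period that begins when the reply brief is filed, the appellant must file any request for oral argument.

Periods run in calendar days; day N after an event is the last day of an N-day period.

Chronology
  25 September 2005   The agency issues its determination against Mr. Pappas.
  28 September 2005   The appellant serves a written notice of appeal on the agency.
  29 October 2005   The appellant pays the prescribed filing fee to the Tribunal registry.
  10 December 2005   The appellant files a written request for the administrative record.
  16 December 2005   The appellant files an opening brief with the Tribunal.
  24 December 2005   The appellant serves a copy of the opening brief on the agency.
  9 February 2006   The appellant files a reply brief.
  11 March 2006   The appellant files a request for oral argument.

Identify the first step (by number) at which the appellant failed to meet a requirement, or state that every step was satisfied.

Step 3

Step 1: 11 days after 25 September 2005 (when the determination is issued) is 6 October 2005; completed 28 September 2005, before the deadline.
Step 2: 25 days after 5 October 2005 (end of the 7-day review period, which began when the notice of appeal is served on 28 September 2005) is 30 October 2005; done 29 October 2005 — timely.
Step 3: 37 days after 29 October 2005 (when the filing fee is paid) is 5 December 2005; done 10 December 2005 — 5 days late.
That is the first point of non-compliance.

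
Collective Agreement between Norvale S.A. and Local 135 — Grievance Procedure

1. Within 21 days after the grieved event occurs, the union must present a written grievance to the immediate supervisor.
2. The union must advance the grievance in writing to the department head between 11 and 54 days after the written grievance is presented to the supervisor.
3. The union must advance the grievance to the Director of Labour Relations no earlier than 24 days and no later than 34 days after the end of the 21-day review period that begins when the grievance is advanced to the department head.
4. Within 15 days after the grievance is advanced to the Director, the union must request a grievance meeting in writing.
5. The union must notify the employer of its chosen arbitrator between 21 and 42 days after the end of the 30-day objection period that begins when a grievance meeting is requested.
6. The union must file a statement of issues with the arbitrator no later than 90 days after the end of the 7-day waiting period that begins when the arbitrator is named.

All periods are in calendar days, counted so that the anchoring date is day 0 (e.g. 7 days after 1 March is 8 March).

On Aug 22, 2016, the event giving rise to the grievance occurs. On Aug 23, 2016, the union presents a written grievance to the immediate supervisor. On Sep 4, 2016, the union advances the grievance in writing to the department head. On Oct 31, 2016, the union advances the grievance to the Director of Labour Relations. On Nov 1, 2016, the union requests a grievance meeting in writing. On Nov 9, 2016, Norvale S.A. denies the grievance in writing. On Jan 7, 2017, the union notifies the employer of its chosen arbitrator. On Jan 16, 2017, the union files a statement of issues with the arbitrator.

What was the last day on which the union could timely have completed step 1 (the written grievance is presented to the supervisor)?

Sep 12, 2016

Step 1 runs from Aug 22, 2016, when the grieved event occurs. 21 days after Aug 22, 2016 is Sep 12, 2016.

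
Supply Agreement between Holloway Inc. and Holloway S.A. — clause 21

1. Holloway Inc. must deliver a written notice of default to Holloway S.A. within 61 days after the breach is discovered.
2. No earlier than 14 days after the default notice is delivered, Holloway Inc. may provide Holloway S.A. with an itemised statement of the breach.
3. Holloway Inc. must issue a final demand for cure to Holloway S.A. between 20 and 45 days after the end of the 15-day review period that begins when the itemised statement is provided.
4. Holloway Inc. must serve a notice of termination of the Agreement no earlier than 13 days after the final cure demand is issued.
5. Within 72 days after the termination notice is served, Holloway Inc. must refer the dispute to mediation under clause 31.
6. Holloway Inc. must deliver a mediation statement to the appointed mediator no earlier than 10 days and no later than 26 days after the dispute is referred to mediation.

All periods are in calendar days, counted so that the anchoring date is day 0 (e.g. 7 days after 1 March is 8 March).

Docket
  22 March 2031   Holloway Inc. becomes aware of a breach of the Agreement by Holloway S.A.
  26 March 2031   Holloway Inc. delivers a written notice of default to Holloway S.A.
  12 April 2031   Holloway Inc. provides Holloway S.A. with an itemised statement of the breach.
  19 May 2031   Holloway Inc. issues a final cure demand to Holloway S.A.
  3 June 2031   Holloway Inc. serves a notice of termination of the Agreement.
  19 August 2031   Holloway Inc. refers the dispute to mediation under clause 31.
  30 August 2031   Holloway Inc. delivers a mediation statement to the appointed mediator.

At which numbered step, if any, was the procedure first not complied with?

Step 1 — counting 61 days from 22 March 2031 (when the breach is discovered) gives a deadline of 22 May 2031; completed 26 March 2031, before the deadline.
Step 2 — must wait 14 days from 26 March 2031 (when the default notice is delivered), so not before 9 April 2031; done 12 April 2031 — permitted.
Step 3 — 20 and 45 days from 27 April 2031 (end of the 15-day review period, which began when the itemised statement is provided on 12 April 2031) are 17 May 2031 and 11 June 2031 respectively; done 19 May 2031 — within the window.
Step 4 — must wait 13 days from 19 May 2031 (when the final cure demand is issued), so not before 1 June 2031; done 3 June 2031 — permitted.
Step 5 — counting 72 days from 3 June 2031 (when the termination notice is served) gives a deadline of 14 August 2031; 19 August 2031 misses that deadline by 5 days.

Step 5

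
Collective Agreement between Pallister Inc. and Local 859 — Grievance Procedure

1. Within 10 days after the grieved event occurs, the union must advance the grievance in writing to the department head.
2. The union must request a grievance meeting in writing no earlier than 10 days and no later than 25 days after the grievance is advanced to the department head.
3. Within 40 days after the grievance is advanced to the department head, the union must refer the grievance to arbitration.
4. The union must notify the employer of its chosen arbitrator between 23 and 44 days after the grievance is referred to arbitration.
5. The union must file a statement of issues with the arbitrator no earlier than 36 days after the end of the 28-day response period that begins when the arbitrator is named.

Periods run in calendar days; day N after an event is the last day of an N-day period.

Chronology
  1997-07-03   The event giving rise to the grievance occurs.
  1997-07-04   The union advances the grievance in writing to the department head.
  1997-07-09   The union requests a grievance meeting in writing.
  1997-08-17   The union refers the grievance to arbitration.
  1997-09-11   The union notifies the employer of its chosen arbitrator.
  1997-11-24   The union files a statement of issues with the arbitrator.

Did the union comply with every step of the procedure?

No

Step 1: 10 days after 1997-07-03 (when the grieved event occurs) is 1997-07-13; 1997-07-04 is within that limit.
Step 2: the window is 10–25 days after 1997-07-04 (when the grievance is advanced to the department head), so 1997-07-14 through 1997-07-29; 1997-07-09 is 5 days too early.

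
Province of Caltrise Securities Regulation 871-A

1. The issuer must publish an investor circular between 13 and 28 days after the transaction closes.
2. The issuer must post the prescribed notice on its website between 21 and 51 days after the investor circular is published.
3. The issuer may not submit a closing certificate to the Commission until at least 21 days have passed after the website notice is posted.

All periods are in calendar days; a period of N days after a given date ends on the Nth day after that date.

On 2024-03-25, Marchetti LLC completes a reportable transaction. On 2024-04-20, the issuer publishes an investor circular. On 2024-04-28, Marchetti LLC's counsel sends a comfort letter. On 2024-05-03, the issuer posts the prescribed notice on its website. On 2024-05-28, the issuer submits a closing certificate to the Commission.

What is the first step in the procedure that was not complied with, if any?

Step 1: the window is 13–28 days after 2024-03-25 (when the transaction closes), so 2024-04-07 through 2024-04-22; done 2024-04-20, which is between those dates.
Step 2: the window is 21–51 days after 2024-04-20 (when the investor circular is published), so 2024-05-11 through 2024-06-10; 2024-05-03 is 8 days too early.
The procedure was therefore not followed at step 2.

Step 2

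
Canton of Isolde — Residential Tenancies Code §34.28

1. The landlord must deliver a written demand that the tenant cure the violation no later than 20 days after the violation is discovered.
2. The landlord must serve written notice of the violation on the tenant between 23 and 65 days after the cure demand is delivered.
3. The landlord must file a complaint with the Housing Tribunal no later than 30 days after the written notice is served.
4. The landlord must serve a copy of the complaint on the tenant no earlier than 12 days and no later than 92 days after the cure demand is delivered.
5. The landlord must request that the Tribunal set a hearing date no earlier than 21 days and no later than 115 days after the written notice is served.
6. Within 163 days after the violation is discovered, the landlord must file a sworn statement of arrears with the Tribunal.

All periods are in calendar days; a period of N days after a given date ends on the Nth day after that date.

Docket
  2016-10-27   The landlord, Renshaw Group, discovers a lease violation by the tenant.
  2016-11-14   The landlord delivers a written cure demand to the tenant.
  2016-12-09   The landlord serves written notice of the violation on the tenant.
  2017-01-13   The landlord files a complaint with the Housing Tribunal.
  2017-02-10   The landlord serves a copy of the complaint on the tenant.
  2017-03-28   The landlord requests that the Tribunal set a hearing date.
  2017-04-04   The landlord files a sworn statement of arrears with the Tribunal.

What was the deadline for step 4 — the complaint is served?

2017-02-14

Step 4 runs from 2016-11-14, when the cure demand is delivered. The window is 12–92 days after 2016-11-14; it closes on 2017-02-14.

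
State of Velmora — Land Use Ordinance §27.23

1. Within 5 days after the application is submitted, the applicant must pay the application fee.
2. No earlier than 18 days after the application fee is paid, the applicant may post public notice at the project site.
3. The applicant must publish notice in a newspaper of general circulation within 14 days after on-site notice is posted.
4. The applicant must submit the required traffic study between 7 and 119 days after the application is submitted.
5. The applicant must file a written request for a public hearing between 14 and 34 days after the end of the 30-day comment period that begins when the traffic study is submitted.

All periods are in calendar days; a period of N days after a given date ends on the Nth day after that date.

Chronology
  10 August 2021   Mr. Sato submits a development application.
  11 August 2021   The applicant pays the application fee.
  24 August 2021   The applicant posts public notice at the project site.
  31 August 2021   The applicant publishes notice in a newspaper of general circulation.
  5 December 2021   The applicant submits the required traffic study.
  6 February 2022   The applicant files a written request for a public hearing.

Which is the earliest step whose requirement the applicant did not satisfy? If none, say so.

Step 2

(1) due by 10 August 2021 + 5 days = 15 August 2021; 11 August 2021 is within that limit.
(2) permitted from 11 August 2021 + 18 days = 29 August 2021 onward; done 24 August 2021 — 5 days too early.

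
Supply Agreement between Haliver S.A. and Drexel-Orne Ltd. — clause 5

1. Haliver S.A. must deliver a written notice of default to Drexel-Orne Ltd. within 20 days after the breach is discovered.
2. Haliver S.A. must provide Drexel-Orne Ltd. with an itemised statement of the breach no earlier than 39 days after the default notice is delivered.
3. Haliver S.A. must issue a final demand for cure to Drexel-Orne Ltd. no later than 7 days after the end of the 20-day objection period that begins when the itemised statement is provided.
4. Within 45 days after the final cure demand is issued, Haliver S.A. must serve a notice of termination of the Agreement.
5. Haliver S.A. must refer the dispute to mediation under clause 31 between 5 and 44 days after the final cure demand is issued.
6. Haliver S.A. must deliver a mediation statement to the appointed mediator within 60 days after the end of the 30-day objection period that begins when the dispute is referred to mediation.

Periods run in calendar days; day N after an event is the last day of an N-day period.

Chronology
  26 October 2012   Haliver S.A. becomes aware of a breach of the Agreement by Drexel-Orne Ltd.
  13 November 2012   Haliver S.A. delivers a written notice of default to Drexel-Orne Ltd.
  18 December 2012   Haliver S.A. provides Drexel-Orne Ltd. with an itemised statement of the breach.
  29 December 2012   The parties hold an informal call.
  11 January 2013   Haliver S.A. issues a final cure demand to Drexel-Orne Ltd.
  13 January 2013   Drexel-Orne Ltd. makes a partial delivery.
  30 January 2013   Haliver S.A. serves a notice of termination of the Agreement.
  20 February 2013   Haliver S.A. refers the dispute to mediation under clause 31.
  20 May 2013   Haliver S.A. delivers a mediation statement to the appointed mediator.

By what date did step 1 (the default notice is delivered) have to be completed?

Step 1 runs from 26 October 2012, when the breach is discovered. 20 days after 26 October 2012 is 15 November 2012.

15 November 2012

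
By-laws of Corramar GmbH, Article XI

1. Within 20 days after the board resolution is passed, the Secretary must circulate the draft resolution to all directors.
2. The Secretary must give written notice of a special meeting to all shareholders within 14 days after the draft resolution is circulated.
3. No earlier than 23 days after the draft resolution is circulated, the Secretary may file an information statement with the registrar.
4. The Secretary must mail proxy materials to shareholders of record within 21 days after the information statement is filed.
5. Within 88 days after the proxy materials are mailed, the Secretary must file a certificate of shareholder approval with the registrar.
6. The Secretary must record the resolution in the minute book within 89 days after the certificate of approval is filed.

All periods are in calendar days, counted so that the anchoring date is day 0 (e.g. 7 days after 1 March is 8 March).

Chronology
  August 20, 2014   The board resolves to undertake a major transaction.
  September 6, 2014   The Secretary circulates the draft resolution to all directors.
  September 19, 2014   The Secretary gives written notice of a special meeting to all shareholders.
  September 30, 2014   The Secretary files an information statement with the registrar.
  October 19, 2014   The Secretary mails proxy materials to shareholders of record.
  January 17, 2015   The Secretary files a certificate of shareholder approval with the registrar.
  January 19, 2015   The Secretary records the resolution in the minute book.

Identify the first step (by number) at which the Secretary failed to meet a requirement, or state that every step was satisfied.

Step 5

Step 1: 20 days after August 20, 2014 (when the board resolution is passed) is September 9, 2014; September 6, 2014 is within that limit.
Step 2: 14 days after September 6, 2014 (when the draft resolution is circulated) is September 20, 2014; completed September 19, 2014, before the deadline.
Step 3: the earliest permitted date is 23 days after September 6, 2014 (when the draft resolution is circulated), i.e. September 29, 2014; September 30, 2014 is on or after that date.
Step 4: 21 days after September 30, 2014 (when the information statement is filed) is October 21, 2014; done October 19, 2014 — timely.
Step 5: 88 days after October 19, 2014 (when the proxy materials are mailed) is January 15, 2015; not done until January 17, 2015, 2 days after the deadline.
The procedure was therefore not followed at step 5.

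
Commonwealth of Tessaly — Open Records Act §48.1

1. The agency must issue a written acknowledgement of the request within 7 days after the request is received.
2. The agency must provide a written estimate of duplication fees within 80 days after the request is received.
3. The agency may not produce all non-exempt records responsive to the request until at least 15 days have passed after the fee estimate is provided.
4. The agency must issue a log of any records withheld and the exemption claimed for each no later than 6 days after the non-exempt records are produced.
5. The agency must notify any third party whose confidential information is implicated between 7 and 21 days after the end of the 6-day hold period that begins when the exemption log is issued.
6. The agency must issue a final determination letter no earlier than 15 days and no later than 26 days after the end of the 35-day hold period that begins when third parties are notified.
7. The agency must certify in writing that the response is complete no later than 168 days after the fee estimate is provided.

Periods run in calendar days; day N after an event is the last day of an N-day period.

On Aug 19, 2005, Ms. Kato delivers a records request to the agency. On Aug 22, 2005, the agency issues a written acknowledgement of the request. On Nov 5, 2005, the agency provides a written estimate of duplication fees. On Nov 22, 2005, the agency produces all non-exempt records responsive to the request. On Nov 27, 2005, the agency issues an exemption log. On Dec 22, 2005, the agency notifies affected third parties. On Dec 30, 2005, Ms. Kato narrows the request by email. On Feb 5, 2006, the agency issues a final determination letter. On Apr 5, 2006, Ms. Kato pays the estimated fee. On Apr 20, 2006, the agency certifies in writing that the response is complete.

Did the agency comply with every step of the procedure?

(1) due by Aug 19, 2005 + 7 days = Aug 26, 2005; Aug 22, 2005 is within that limit.
(2) due by Aug 19, 2005 + 80 days = Nov 7, 2005; Nov 5, 2005 is within that limit.
(3) permitted from Nov 5, 2005 + 15 days = Nov 20, 2005 onward; Nov 22, 2005 is on or after that date.
(4) due by Nov 22, 2005 + 6 days = Nov 28, 2005; Nov 27, 2005 is within that limit.
(5) the permitted window runs from Dec 3, 2005 + 7 = Dec 10, 2005 to Dec 3, 2005 + 21 = Dec 24, 2005; Dec 22, 2005 falls inside that range.
(6) the permitted window runs from Jan 26, 2006 + 15 = Feb 10, 2006 to Jan 26, 2006 + 26 = Feb 21, 2006; done Feb 5, 2006 — 5 days before the window opened.

No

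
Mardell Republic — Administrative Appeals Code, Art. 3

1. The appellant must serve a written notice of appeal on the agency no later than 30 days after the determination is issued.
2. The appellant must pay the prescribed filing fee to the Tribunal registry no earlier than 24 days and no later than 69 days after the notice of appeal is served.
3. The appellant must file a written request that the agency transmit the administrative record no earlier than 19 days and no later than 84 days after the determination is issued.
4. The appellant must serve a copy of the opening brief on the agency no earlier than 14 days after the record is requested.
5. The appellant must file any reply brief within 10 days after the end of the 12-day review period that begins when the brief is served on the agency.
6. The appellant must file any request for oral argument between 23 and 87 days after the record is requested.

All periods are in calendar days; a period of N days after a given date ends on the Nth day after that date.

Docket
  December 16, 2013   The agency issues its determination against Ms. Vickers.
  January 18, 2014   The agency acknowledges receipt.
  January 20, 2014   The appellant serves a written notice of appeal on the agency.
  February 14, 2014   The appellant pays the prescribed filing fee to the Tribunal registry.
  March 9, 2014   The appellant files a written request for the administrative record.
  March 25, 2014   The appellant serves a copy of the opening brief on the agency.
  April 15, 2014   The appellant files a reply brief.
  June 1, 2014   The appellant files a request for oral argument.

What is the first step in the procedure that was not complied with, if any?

Step 1

Step 1: 30 days after December 16, 2013 (when the determination is issued) is January 15, 2014; January 20, 2014 misses that deadline by 5 days.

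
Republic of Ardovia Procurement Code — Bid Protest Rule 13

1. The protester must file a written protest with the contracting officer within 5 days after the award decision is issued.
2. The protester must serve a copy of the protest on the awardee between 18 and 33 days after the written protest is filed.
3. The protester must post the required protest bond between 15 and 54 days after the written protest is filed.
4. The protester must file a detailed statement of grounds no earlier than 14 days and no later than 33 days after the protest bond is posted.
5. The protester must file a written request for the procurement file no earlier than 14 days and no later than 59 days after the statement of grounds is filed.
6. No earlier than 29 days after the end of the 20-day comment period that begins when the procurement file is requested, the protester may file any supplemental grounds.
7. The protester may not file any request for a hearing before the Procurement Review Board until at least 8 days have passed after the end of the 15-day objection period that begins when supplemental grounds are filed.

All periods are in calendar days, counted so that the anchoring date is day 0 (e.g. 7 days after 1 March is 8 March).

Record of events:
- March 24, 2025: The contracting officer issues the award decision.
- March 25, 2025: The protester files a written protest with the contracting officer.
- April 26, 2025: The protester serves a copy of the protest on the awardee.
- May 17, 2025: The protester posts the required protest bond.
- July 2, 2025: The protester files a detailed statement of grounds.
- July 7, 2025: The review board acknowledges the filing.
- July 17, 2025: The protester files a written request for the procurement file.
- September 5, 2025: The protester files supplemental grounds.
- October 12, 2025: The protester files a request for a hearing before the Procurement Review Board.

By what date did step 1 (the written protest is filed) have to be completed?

March 29, 2025

Step 1 runs from March 24, 2025, when the award decision is issued. 5 days after March 24, 2025 is March 29, 2025.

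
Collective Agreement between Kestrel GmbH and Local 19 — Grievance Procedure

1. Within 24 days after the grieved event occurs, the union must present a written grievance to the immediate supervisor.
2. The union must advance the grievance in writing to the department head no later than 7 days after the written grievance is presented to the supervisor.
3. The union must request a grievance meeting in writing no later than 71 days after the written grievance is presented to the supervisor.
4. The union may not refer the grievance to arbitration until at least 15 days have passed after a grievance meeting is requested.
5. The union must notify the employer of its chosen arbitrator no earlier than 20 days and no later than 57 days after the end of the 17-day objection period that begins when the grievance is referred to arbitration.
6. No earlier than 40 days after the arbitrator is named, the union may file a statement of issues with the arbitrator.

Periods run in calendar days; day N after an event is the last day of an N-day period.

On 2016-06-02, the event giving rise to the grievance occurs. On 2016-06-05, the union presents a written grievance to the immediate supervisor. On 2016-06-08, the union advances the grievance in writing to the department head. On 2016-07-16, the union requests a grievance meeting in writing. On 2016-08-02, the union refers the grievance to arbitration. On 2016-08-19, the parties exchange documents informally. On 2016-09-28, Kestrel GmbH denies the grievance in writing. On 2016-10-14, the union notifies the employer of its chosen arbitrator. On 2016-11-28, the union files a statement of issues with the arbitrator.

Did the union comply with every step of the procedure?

Yes

Step 1 — counting 24 days from 2016-06-02 (when the grieved event occurs) gives a deadline of 2016-06-26; done 2016-06-05 — timely.
Step 2 — counting 7 days from 2016-06-05 (when the written grievance is presented to the supervisor) gives a deadline of 2016-06-12; 2016-06-08 is within that limit.
Step 3 — counting 71 days from 2016-06-05 (when the written grievance is presented to the supervisor) gives a deadline of 2016-08-15; 2016-07-16 is within that limit.
Step 4 — must wait 15 days from 2016-07-16 (when a grievance meeting is requested), so not before 2016-07-31; 2016-08-02 is on or after that date.
Step 5 — 20 and 57 days from 2016-08-19 (end of the 17-day objection period, which began when the grievance is referred to arbitration on 2016-08-02) are 2016-09-08 and 2016-10-15 respectively; done 2016-10-14, which is between those dates.
Step 6 — must wait 40 days from 2016-10-14 (when the arbitrator is named), so not before 2016-11-23; 2016-11-28 is on or after that date.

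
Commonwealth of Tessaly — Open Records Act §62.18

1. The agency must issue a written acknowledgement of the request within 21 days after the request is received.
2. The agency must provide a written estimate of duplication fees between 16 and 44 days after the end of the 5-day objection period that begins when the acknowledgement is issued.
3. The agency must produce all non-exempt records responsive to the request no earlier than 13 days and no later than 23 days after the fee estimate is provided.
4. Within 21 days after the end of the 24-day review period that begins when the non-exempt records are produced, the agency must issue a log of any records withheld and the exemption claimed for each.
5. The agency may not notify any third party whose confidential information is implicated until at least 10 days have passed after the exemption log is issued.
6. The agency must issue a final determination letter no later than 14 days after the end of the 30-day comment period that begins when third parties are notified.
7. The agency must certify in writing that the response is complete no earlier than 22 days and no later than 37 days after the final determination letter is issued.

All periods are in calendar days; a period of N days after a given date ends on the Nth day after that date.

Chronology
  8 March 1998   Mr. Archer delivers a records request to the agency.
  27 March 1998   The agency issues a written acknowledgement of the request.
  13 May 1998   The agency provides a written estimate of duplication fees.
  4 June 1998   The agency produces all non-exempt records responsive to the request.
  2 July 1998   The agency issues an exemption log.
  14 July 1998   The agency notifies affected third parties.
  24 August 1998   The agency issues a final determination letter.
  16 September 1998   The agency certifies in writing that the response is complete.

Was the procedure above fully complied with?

Step 1: 21 days after 8 March 1998 (when the request is received) is 29 March 1998; done 27 March 1998 — timely.
Step 2: the window is 16–44 days after 1 April 1998 (end of the 5-day objection period, which began when the acknowledgement is issued on 27 March 1998), so 17 April 1998 through 15 May 1998; 13 May 1998 falls inside that range.
Step 3: the window is 13–23 days after 13 May 1998 (when the fee estimate is provided), so 26 May 1998 through 5 June 1998; done 4 June 1998 — within the window.
Step 4: 21 days after 28 June 1998 (end of the 24-day review period, which began when the non-exempt records are produced on 4 June 1998) is 19 July 1998; completed 2 July 1998, before the deadline.
Step 5: the earliest permitted date is 10 days after 2 July 1998 (when the exemption log is issued), i.e. 12 July 1998; done 14 July 1998, after the minimum wait.
Step 6: 14 days after 13 August 1998 (end of the 30-day comment period, which began when third parties are notified on 14 July 1998) is 27 August 1998; 24 August 1998 is within that limit.
Step 7: the window is 22–37 days after 24 August 1998 (when the final determination letter is issued), so 15 September 1998 through 30 September 1998; done 16 September 1998 — within the window.

Yes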